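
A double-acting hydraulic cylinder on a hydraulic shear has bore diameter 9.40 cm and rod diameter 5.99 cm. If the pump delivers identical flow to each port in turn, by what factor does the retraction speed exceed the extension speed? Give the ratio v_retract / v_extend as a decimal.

Cap-side area A_cap = π/4 × (9.40 cm)² = 69.40 cm^2
Rod-side annular area A_ann = π/4 × (9.40² − 5.99²) = 41.22 cm^2
For equal Q, v ∝ 1/A, so v_ret/v_ext = A_cap/A_ann.

v_ret/v_ext ≈ 1.68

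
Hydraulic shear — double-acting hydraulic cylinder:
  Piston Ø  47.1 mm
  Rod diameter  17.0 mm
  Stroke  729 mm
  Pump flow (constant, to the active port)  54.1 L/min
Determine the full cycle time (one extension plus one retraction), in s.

Cap-side area A_cap = π/4 × (47.1 mm)² = 1742 mm^2
Rod-side annular area A_ann = π/4 × (47.1² − 17.0²) = 1515 mm^2
t_ext = A_cap·L/Q = 1.409 s
t_ret = A_ann·L/Q = 1.225 s
t_cycle = t_ext + t_ret

t ≈ 2.63 s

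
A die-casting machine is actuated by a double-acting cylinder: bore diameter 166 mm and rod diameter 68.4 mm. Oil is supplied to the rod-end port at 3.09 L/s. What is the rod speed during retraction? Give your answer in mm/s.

Rod-side annular area A_ann = π/4 × (166² − 68.4²) = 17970 mm^2
Flow into the rod-end port fills the annular volume.
v = Q / A

v ≈ 172 mm/s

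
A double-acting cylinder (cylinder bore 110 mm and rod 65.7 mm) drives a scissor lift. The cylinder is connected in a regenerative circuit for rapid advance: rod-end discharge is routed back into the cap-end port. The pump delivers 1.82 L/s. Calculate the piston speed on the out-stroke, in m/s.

In regeneration the rod-end outflow joins the pump flow into the cap end, so the net volume the pump must supply per unit advance equals the rod cross-section area.
Rod cross-section A_rod = π/4 × (65.7 mm)² = 3390 mm^2
v = Q_pump / A_rod

v ≈ 0.537 m/s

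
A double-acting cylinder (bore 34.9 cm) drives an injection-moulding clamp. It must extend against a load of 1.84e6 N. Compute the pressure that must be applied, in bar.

Cap-side area A_cap = π/4 × (34.9 cm)² = 956.6 cm^2
P = F / A = 1.84e6 N / A

P ≈ 192 bar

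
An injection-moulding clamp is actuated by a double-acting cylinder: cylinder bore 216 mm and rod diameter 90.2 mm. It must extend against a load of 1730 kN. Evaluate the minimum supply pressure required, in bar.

Cap-side area A_cap = π/4 × (216 mm)² = 36640 mm^2
P = F / A = 1730 kN / A

P ≈ 472 bar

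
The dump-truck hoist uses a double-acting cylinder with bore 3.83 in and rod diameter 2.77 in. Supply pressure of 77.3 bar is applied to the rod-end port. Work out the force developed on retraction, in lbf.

Rod-side annular area A_ann = π/4 × (3.83² − 2.77²) = 5.495 in^2
On retraction the pressure acts on the annular area (bore minus rod).
F = P × A_ann

F ≈ 6160 lbf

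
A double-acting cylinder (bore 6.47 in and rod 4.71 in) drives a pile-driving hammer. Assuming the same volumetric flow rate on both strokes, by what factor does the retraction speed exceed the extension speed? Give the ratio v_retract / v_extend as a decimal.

Cap-side area A_cap = π/4 × (6.47 in)² = 32.88 in^2
Rod-side annular area A_ann = π/4 × (6.47² − 4.71²) = 15.45 in^2
For equal Q, v ∝ 1/A, so v_ret/v_ext = A_cap/A_ann.

v_ret/v_ext ≈ 2.13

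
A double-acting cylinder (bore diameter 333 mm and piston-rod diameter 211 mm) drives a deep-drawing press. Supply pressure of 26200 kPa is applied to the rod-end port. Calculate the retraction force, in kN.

F ≈ 1370 kN

Rod-side annular area A_ann = π/4 × (333² − 211²) = 52130 mm^2
On retraction the pressure acts on the annular area (bore minus rod).
F = P × A_ann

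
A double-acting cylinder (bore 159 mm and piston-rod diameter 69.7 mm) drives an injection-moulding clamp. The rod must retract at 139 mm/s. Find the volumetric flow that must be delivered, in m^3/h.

Rod-side annular area A_ann = π/4 × (159² − 69.7²) = 16040 mm^2
Q = A × v

Q ≈ 8.03 m^3/h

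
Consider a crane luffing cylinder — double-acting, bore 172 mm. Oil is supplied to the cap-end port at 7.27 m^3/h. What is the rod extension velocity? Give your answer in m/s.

v ≈ 0.0869 m/s

Cap-side area A_cap = π/4 × (172 mm)² = 23240 mm^2
v = Q / A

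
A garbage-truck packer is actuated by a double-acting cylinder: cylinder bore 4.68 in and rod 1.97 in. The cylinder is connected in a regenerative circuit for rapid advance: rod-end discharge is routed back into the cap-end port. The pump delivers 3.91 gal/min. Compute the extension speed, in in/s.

In regeneration the rod-end outflow joins the pump flow into the cap end, so the net volume the pump must supply per unit advance equals the rod cross-section area.
Rod cross-section A_rod = π/4 × (1.97 in)² = 3.048 in^2
v = Q_pump / A_rod

v ≈ 4.94 in/s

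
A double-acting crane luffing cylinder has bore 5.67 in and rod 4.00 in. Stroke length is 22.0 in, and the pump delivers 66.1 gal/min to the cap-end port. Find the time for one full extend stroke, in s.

t ≈ 2.18 s

Cap-side area A_cap = π/4 × (5.67 in)² = 25.25 in^2
Swept volume V = A × L; t = V / Q = A·L / Q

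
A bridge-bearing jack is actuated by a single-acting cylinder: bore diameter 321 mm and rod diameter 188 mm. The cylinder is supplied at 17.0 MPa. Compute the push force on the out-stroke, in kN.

Cap-side area A_cap = π/4 × (321 mm)² = 80930 mm^2
F = P × A_cap = 17.0 MPa × A_cap

F ≈ 1380 kN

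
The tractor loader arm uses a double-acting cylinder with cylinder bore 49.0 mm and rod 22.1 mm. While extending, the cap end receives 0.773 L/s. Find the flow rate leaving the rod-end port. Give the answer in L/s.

Q_out ≈ 0.616 L/s

Cap-side area A_cap = π/4 × (49.0 mm)² = 1886 mm^2
Rod-side annular area A_ann = π/4 × (49.0² − 22.1²) = 1502 mm^2
Piston speed v = Q_in/A_cap; rod-end outflow Q_out = v × A_ann = Q_in × A_ann/A_cap.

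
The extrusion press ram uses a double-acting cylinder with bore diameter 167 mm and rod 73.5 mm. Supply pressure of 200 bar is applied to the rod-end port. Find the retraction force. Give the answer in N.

F ≈ 3.53e5 N

Rod-side annular area A_ann = π/4 × (167² − 73.5²) = 17660 mm^2
On retraction the pressure acts on the annular area (bore minus rod).
F = P × A_ann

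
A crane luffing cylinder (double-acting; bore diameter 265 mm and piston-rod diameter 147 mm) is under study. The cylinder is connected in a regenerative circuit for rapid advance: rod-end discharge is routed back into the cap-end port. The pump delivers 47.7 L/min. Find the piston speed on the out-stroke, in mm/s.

v ≈ 46.8 mm/s

In regeneration the rod-end outflow joins the pump flow into the cap end, so the net volume the pump must supply per unit advance equals the rod cross-section area.
Rod cross-section A_rod = π/4 × (147 mm)² = 16970 mm^2
v = Q_pump / A_rod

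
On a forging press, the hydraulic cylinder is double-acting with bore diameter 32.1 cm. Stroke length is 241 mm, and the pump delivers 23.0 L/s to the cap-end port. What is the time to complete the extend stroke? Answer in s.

t ≈ 0.848 s

Cap-side area A_cap = π/4 × (32.1 cm)² = 809.3 cm^2
Swept volume V = A × L; t = V / Q = A·L / Q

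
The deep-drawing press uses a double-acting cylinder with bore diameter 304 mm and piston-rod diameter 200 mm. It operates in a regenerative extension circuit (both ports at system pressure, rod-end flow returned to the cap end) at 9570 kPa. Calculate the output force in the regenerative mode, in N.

With equal pressure on both faces, forces on the annular region cancel; the net push is pressure × rod cross-section.
Rod cross-section A_rod = π/4 × (200 mm)² = 31420 mm^2
F = P × A_rod

F ≈ 3.01e5 N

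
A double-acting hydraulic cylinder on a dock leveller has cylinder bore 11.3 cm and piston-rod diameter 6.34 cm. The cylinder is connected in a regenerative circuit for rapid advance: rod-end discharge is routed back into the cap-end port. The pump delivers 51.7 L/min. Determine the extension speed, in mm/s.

v ≈ 273 mm/s

In regeneration the rod-end outflow joins the pump flow into the cap end, so the net volume the pump must supply per unit advance equals the rod cross-section area.
Rod cross-section A_rod = π/4 × (6.34 cm)² = 31.57 cm^2
v = Q_pump / A_rod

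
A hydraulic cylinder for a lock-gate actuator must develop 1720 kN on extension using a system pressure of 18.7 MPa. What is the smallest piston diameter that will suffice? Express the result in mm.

Extension force acts on the full piston face: F = P × (π/4)D².
D = √(4F / (πP)) = √(4 × 1720 kN / (π × 18.7 MPa))

D ≈ 342 mm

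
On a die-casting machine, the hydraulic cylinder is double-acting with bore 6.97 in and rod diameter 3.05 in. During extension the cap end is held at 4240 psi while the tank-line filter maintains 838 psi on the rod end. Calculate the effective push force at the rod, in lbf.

Cap-side area A_cap = π/4 × (6.97 in)² = 38.16 in^2
Rod-side annular area A_ann = π/4 × (6.97² − 3.05²) = 30.85 in^2
Net thrust = P_cap·A_cap − P_rod·A_ann = 1.618e5 lbf − 25850 lbf

F ≈ 1.36e5 lbf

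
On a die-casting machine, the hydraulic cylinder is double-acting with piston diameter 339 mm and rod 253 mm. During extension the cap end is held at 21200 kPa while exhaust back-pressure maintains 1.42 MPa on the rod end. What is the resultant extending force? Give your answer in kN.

Cap-side area A_cap = π/4 × (339 mm)² = 90260 mm^2
Rod-side annular area A_ann = π/4 × (339² − 253²) = 39990 mm^2
Net thrust = P_cap·A_cap − P_rod·A_ann = 1913 kN − 56.78 kN

F ≈ 1860 kN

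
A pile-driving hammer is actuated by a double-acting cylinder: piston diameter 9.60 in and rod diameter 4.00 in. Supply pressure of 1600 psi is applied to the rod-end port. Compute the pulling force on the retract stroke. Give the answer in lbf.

Rod-side annular area A_ann = π/4 × (9.60² − 4.00²) = 59.82 in^2
On retraction the pressure acts on the annular area (bore minus rod).
F = P × A_ann

F ≈ 95700 lbf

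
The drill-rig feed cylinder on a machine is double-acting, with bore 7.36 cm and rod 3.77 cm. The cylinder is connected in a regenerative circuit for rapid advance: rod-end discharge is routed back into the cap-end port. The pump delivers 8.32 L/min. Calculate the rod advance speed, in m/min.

In regeneration the rod-end outflow joins the pump flow into the cap end, so the net volume the pump must supply per unit advance equals the rod cross-section area.
Rod cross-section A_rod = π/4 × (3.77 cm)² = 11.16 cm^2
v = Q_pump / A_rod

v ≈ 7.45 m/min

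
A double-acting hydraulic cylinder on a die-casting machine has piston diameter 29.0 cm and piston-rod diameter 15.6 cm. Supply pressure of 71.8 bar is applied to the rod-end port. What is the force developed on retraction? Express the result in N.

Rod-side annular area A_ann = π/4 × (29.0² − 15.6²) = 469.4 cm^2
On retraction the pressure acts on the annular area (bore minus rod).
F = P × A_ann

F ≈ 3.37e5 N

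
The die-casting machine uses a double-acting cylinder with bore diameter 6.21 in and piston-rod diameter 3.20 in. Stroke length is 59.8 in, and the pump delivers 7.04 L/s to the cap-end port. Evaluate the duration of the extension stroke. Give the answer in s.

Cap-side area A_cap = π/4 × (6.21 in)² = 30.29 in^2
Swept volume V = A × L; t = V / Q = A·L / Q

t ≈ 4.22 s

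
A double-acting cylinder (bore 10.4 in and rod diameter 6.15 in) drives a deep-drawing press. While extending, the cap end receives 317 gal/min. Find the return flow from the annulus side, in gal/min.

Q_out ≈ 206 gal/min

Cap-side area A_cap = π/4 × (10.4 in)² = 84.95 in^2
Rod-side annular area A_ann = π/4 × (10.4² − 6.15²) = 55.24 in^2
Piston speed v = Q_in/A_cap; rod-end outflow Q_out = v × A_ann = Q_in × A_ann/A_cap.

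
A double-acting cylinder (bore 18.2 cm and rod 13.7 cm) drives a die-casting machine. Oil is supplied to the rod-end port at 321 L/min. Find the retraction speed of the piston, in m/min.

v ≈ 28.5 m/min

Rod-side annular area A_ann = π/4 × (18.2² − 13.7²) = 112.7 cm^2
Flow into the rod-end port fills the annular volume.
v = Q / A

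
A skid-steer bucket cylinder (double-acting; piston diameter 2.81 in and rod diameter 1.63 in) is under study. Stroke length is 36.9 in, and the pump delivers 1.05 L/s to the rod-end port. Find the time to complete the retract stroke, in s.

t ≈ 2.37 s

Rod-side annular area A_ann = π/4 × (2.81² − 1.63²) = 4.115 in^2
Swept volume V = A × L; t = V / Q = A·L / Q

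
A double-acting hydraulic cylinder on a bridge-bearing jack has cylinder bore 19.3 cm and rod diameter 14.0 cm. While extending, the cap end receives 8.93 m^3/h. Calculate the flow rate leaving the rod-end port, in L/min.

Cap-side area A_cap = π/4 × (19.3 cm)² = 292.6 cm^2
Rod-side annular area A_ann = π/4 × (19.3² − 14.0²) = 138.6 cm^2
Piston speed v = Q_in/A_cap; rod-end outflow Q_out = v × A_ann = Q_in × A_ann/A_cap.

Q_out ≈ 70.5 L/min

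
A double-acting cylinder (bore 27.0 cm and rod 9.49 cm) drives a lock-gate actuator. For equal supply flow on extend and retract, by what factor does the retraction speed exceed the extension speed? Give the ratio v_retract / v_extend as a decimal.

Cap-side area A_cap = π/4 × (27.0 cm)² = 572.6 cm^2
Rod-side annular area A_ann = π/4 × (27.0² − 9.49²) = 501.8 cm^2
For equal Q, v ∝ 1/A, so v_ret/v_ext = A_cap/A_ann.

v_ret/v_ext ≈ 1.14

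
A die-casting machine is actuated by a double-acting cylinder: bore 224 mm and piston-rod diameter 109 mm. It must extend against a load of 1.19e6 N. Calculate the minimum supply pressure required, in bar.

P ≈ 302 bar

Cap-side area A_cap = π/4 × (224 mm)² = 39410 mm^2
P = F / A = 1.19e6 N / A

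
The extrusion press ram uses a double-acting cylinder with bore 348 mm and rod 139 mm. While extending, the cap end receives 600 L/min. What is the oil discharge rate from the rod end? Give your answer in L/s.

Q_out ≈ 8.40 L/s

Cap-side area A_cap = π/4 × (348 mm)² = 95110 mm^2
Rod-side annular area A_ann = π/4 × (348² − 139²) = 79940 mm^2
Piston speed v = Q_in/A_cap; rod-end outflow Q_out = v × A_ann = Q_in × A_ann/A_cap.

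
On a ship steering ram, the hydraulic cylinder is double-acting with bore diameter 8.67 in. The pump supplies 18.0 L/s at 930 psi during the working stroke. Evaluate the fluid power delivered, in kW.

W ≈ 115 kW

Hydraulic power = P × Q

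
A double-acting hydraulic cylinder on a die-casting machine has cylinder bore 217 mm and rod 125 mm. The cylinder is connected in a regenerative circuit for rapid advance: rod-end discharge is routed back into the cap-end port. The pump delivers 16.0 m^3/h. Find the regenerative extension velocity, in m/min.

In regeneration the rod-end outflow joins the pump flow into the cap end, so the net volume the pump must supply per unit advance equals the rod cross-section area.
Rod cross-section A_rod = π/4 × (125 mm)² = 12270 mm^2
v = Q_pump / A_rod

v ≈ 21.7 m/min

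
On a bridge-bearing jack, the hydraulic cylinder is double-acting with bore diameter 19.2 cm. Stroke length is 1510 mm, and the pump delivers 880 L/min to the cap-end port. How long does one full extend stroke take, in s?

Cap-side area A_cap = π/4 × (19.2 cm)² = 289.5 cm^2
Swept volume V = A × L; t = V / Q = A·L / Q

t ≈ 2.98 s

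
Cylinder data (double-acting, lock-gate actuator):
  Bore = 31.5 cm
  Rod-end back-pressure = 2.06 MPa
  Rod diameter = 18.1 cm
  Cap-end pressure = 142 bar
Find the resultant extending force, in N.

F ≈ 9.99e5 N

Cap-side area A_cap = π/4 × (31.5 cm)² = 779.3 cm^2
Rod-side annular area A_ann = π/4 × (31.5² − 18.1²) = 522.0 cm^2
Net thrust = P_cap·A_cap − P_rod·A_ann = 1.107e6 N − 1.075e5 N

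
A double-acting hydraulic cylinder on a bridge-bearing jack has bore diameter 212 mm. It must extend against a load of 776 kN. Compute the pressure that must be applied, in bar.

Cap-side area A_cap = π/4 × (212 mm)² = 35300 mm^2
P = F / A = 776 kN / A

P ≈ 220 bar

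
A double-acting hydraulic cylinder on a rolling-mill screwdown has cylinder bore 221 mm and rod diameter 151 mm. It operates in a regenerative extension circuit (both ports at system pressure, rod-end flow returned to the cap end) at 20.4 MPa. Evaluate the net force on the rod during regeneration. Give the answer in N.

With equal pressure on both faces, forces on the annular region cancel; the net push is pressure × rod cross-section.
Rod cross-section A_rod = π/4 × (151 mm)² = 17910 mm^2
F = P × A_rod

F ≈ 3.65e5 N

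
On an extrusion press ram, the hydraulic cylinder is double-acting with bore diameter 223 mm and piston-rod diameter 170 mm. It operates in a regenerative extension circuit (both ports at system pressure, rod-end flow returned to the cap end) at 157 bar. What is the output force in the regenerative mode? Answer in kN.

With equal pressure on both faces, forces on the annular region cancel; the net push is pressure × rod cross-section.
Rod cross-section A_rod = π/4 × (170 mm)² = 22700 mm^2
F = P × A_rod

F ≈ 356 kN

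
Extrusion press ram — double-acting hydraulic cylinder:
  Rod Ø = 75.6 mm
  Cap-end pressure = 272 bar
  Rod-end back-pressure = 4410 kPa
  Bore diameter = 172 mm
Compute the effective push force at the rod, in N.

F ≈ 5.49e5 N

Cap-side area A_cap = π/4 × (172 mm)² = 23240 mm^2
Rod-side annular area A_ann = π/4 × (172² − 75.6²) = 18750 mm^2
Net thrust = P_cap·A_cap − P_rod·A_ann = 6.320e5 N − 82670 N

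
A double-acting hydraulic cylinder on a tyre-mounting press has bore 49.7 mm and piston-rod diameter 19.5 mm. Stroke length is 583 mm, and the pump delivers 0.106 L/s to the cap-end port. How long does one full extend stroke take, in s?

Cap-side area A_cap = π/4 × (49.7 mm)² = 1940 mm^2
Swept volume V = A × L; t = V / Q = A·L / Q

t ≈ 10.7 s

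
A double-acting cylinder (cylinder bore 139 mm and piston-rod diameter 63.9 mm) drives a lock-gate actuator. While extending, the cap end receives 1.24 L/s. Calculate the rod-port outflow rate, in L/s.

Q_out ≈ 0.978 L/s

Cap-side area A_cap = π/4 × (139 mm)² = 15170 mm^2
Rod-side annular area A_ann = π/4 × (139² − 63.9²) = 11970 mm^2
Piston speed v = Q_in/A_cap; rod-end outflow Q_out = v × A_ann = Q_in × A_ann/A_cap.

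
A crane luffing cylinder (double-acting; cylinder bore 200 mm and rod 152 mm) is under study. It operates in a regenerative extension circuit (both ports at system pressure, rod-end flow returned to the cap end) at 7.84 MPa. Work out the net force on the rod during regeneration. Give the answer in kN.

F ≈ 142 kN

With equal pressure on both faces, forces on the annular region cancel; the net push is pressure × rod cross-section.
Rod cross-section A_rod = π/4 × (152 mm)² = 18150 mm^2
F = P × A_rod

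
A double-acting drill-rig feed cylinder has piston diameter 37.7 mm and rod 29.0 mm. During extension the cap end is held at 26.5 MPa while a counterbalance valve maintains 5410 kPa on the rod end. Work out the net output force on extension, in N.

F ≈ 27100 N

Cap-side area A_cap = π/4 × (37.7 mm)² = 1116 mm^2
Rod-side annular area A_ann = π/4 × (37.7² − 29.0²) = 455.8 mm^2
Net thrust = P_cap·A_cap − P_rod·A_ann = 29580 N − 2466 N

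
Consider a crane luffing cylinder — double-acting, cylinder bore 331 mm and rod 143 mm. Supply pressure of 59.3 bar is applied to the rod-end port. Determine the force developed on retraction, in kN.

F ≈ 415 kN

Rod-side annular area A_ann = π/4 × (331² − 143²) = 69990 mm^2
On retraction the pressure acts on the annular area (bore minus rod).
F = P × A_ann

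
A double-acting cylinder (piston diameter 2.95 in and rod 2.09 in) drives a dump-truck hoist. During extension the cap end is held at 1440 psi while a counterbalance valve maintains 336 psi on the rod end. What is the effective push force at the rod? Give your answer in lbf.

Cap-side area A_cap = π/4 × (2.95 in)² = 6.835 in^2
Rod-side annular area A_ann = π/4 × (2.95² − 2.09²) = 3.404 in^2
Net thrust = P_cap·A_cap − P_rod·A_ann = 9842 lbf − 1144 lbf

F ≈ 8700 lbf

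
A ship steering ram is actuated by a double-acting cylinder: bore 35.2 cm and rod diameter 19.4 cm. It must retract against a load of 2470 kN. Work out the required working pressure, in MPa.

Rod-side annular area A_ann = π/4 × (35.2² − 19.4²) = 677.5 cm^2
Retraction: pressure acts on the annular area.
P = F / A = 2470 kN / A

P ≈ 36.5 MPa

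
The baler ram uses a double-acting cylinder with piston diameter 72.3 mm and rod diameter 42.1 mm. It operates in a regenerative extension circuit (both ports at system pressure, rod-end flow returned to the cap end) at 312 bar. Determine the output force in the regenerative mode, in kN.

With equal pressure on both faces, forces on the annular region cancel; the net push is pressure × rod cross-section.
Rod cross-section A_rod = π/4 × (42.1 mm)² = 1392 mm^2
F = P × A_rod

F ≈ 43.4 kN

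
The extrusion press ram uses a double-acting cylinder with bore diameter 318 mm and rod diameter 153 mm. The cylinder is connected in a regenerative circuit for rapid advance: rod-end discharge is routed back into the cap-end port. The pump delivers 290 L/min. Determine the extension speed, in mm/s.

In regeneration the rod-end outflow joins the pump flow into the cap end, so the net volume the pump must supply per unit advance equals the rod cross-section area.
Rod cross-section A_rod = π/4 × (153 mm)² = 18390 mm^2
v = Q_pump / A_rod

v ≈ 263 mm/s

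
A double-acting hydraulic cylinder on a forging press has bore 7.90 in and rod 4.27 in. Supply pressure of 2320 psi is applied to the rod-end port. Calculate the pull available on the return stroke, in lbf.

F ≈ 80500 lbf

Rod-side annular area A_ann = π/4 × (7.90² − 4.27²) = 34.70 in^2
On retraction the pressure acts on the annular area (bore minus rod).
F = P × A_ann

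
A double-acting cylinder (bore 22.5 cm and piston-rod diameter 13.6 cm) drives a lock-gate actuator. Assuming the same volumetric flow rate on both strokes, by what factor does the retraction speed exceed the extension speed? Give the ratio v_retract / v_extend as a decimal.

v_ret/v_ext ≈ 1.58

Cap-side area A_cap = π/4 × (22.5 cm)² = 397.6 cm^2
Rod-side annular area A_ann = π/4 × (22.5² − 13.6²) = 252.3 cm^2
For equal Q, v ∝ 1/A, so v_ret/v_ext = A_cap/A_ann.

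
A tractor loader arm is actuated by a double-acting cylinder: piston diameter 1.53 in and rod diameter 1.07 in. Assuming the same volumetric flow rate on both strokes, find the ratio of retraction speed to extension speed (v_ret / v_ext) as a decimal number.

v_ret/v_ext ≈ 1.96

Cap-side area A_cap = π/4 × (1.53 in)² = 1.839 in^2
Rod-side annular area A_ann = π/4 × (1.53² − 1.07²) = 0.9393 in^2
For equal Q, v ∝ 1/A, so v_ret/v_ext = A_cap/A_ann.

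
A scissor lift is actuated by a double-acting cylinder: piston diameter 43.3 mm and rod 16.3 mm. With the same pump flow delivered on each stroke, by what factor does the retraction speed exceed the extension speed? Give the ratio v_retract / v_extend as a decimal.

Cap-side area A_cap = π/4 × (43.3 mm)² = 1473 mm^2
Rod-side annular area A_ann = π/4 × (43.3² − 16.3²) = 1264 mm^2
For equal Q, v ∝ 1/A, so v_ret/v_ext = A_cap/A_ann.

v_ret/v_ext ≈ 1.17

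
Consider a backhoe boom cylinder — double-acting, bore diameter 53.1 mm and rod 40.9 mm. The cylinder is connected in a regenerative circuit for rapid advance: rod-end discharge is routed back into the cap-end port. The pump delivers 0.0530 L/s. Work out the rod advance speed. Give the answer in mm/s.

In regeneration the rod-end outflow joins the pump flow into the cap end, so the net volume the pump must supply per unit advance equals the rod cross-section area.
Rod cross-section A_rod = π/4 × (40.9 mm)² = 1314 mm^2
v = Q_pump / A_rod

v ≈ 40.3 mm/s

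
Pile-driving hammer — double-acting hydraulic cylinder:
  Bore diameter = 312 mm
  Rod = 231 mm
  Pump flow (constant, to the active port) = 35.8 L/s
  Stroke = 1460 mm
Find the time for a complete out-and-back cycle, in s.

t ≈ 4.53 s

Cap-side area A_cap = π/4 × (312 mm)² = 76450 mm^2
Rod-side annular area A_ann = π/4 × (312² − 231²) = 34540 mm^2
t_ext = A_cap·L/Q = 3.118 s
t_ret = A_ann·L/Q = 1.409 s
t_cycle = t_ext + t_ret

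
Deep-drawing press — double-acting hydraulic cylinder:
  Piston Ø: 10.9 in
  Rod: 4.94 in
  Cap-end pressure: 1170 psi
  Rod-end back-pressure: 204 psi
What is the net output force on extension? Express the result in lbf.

Cap-side area A_cap = π/4 × (10.9 in)² = 93.31 in^2
Rod-side annular area A_ann = π/4 × (10.9² − 4.94²) = 74.15 in^2
Net thrust = P_cap·A_cap − P_rod·A_ann = 1.092e5 lbf − 15130 lbf

F ≈ 94100 lbf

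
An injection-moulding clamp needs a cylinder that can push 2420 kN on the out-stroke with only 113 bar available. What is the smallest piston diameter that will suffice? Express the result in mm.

D ≈ 522 mm

Extension force acts on the full piston face: F = P × (π/4)D².
D = √(4F / (πP)) = √(4 × 2420 kN / (π × 113 bar))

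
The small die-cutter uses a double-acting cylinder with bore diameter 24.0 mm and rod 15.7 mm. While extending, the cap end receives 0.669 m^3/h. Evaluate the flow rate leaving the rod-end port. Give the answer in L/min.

Q_out ≈ 6.38 L/min

Cap-side area A_cap = π/4 × (24.0 mm)² = 452.4 mm^2
Rod-side annular area A_ann = π/4 × (24.0² − 15.7²) = 258.8 mm^2
Piston speed v = Q_in/A_cap; rod-end outflow Q_out = v × A_ann = Q_in × A_ann/A_cap.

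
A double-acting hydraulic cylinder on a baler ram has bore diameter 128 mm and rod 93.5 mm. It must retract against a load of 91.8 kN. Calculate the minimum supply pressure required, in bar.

P ≈ 153 bar

Rod-side annular area A_ann = π/4 × (128² − 93.5²) = 6002 mm^2
Retraction: pressure acts on the annular area.
P = F / A = 91.8 kN / A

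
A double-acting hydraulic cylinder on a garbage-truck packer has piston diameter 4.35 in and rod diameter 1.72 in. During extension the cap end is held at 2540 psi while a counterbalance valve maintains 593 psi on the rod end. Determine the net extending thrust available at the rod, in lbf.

Cap-side area A_cap = π/4 × (4.35 in)² = 14.86 in^2
Rod-side annular area A_ann = π/4 × (4.35² − 1.72²) = 12.54 in^2
Net thrust = P_cap·A_cap − P_rod·A_ann = 37750 lbf − 7435 lbf

F ≈ 30300 lbf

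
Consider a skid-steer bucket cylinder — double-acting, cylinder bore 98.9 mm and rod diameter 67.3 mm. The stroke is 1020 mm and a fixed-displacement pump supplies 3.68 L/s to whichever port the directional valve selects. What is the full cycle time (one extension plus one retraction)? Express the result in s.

Cap-side area A_cap = π/4 × (98.9 mm)² = 7682 mm^2
Rod-side annular area A_ann = π/4 × (98.9² − 67.3²) = 4125 mm^2
t_ext = A_cap·L/Q = 2.129 s
t_ret = A_ann·L/Q = 1.143 s
t_cycle = t_ext + t_ret

t ≈ 3.27 s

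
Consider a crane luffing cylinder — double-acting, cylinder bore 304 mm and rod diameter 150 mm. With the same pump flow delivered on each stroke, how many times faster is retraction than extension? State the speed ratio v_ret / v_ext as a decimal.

v_ret/v_ext ≈ 1.32

Cap-side area A_cap = π/4 × (304 mm)² = 72580 mm^2
Rod-side annular area A_ann = π/4 × (304² − 150²) = 54910 mm^2
For equal Q, v ∝ 1/A, so v_ret/v_ext = A_cap/A_ann.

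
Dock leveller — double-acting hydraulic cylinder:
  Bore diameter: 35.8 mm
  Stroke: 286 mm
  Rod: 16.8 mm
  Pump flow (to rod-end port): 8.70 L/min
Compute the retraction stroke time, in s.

Rod-side annular area A_ann = π/4 × (35.8² − 16.8²) = 784.9 mm^2
Swept volume V = A × L; t = V / Q = A·L / Q

t ≈ 1.55 s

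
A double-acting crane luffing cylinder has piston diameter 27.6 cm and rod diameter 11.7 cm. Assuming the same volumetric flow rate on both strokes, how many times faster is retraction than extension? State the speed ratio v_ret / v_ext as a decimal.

v_ret/v_ext ≈ 1.22

Cap-side area A_cap = π/4 × (27.6 cm)² = 598.3 cm^2
Rod-side annular area A_ann = π/4 × (27.6² − 11.7²) = 490.8 cm^2
For equal Q, v ∝ 1/A, so v_ret/v_ext = A_cap/A_ann.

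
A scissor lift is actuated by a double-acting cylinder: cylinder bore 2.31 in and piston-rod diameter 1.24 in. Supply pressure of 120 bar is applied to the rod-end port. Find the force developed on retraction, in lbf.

Rod-side annular area A_ann = π/4 × (2.31² − 1.24²) = 2.983 in^2
On retraction the pressure acts on the annular area (bore minus rod).
F = P × A_ann

F ≈ 5190 lbf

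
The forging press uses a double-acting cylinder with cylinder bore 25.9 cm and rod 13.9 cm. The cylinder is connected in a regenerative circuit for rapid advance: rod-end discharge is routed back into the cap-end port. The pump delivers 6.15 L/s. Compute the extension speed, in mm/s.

In regeneration the rod-end outflow joins the pump flow into the cap end, so the net volume the pump must supply per unit advance equals the rod cross-section area.
Rod cross-section A_rod = π/4 × (13.9 cm)² = 151.7 cm^2
v = Q_pump / A_rod

v ≈ 405 mm/s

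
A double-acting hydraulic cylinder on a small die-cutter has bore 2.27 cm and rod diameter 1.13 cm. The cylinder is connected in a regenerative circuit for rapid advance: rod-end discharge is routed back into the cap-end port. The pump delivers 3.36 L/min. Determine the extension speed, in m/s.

v ≈ 0.558 m/s

In regeneration the rod-end outflow joins the pump flow into the cap end, so the net volume the pump must supply per unit advance equals the rod cross-section area.
Rod cross-section A_rod = π/4 × (1.13 cm)² = 1.003 cm^2
v = Q_pump / A_rod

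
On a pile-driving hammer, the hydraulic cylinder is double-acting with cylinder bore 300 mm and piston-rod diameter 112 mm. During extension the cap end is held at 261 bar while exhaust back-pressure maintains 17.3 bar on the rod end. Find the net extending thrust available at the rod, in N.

Cap-side area A_cap = π/4 × (300 mm)² = 70690 mm^2
Rod-side annular area A_ann = π/4 × (300² − 112²) = 60830 mm^2
Net thrust = P_cap·A_cap − P_rod·A_ann = 1.845e6 N − 1.052e5 N

F ≈ 1.74e6 N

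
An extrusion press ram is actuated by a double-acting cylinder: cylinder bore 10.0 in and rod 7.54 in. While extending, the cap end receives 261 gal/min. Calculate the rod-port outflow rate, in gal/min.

Cap-side area A_cap = π/4 × (10.0 in)² = 78.54 in^2
Rod-side annular area A_ann = π/4 × (10.0² − 7.54²) = 33.89 in^2
Piston speed v = Q_in/A_cap; rod-end outflow Q_out = v × A_ann = Q_in × A_ann/A_cap.

Q_out ≈ 113 gal/min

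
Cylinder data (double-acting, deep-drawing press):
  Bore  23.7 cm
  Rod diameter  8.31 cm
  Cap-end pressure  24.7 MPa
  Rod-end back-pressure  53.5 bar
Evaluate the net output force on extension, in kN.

F ≈ 883 kN

Cap-side area A_cap = π/4 × (23.7 cm)² = 441.2 cm^2
Rod-side annular area A_ann = π/4 × (23.7² − 8.31²) = 386.9 cm^2
Net thrust = P_cap·A_cap − P_rod·A_ann = 1090 kN − 207.0 kN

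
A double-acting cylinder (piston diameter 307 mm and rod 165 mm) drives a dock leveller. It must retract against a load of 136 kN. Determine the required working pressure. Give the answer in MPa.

P ≈ 2.58 MPa

Rod-side annular area A_ann = π/4 × (307² − 165²) = 52640 mm^2
Retraction: pressure acts on the annular area.
P = F / A = 136 kN / A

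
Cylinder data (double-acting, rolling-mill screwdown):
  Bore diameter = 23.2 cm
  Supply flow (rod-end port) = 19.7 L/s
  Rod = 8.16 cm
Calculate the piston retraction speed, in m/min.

v ≈ 31.9 m/min

Rod-side annular area A_ann = π/4 × (23.2² − 8.16²) = 370.4 cm^2
Flow into the rod-end port fills the annular volume.
v = Q / A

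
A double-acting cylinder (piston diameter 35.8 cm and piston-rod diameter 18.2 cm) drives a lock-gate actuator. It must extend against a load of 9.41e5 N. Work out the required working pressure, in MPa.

Cap-side area A_cap = π/4 × (35.8 cm)² = 1007 cm^2
P = F / A = 9.41e5 N / A

P ≈ 9.35 MPa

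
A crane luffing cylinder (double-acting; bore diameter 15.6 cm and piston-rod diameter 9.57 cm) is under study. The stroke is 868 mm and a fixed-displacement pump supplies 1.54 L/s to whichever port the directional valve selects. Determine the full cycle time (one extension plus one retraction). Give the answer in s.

t ≈ 17.5 s

Cap-side area A_cap = π/4 × (15.6 cm)² = 191.1 cm^2
Rod-side annular area A_ann = π/4 × (15.6² − 9.57²) = 119.2 cm^2
t_ext = A_cap·L/Q = 10.77 s
t_ret = A_ann·L/Q = 6.719 s
t_cycle = t_ext + t_ret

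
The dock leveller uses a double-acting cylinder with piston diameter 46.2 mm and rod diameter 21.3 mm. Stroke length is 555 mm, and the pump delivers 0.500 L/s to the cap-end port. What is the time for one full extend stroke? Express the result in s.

t ≈ 1.86 s

Cap-side area A_cap = π/4 × (46.2 mm)² = 1676 mm^2
Swept volume V = A × L; t = V / Q = A·L / Q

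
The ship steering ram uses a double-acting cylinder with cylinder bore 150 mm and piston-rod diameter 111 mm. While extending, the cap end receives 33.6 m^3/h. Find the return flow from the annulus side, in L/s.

Q_out ≈ 4.22 L/s

Cap-side area A_cap = π/4 × (150 mm)² = 17670 mm^2
Rod-side annular area A_ann = π/4 × (150² − 111²) = 7995 mm^2
Piston speed v = Q_in/A_cap; rod-end outflow Q_out = v × A_ann = Q_in × A_ann/A_cap.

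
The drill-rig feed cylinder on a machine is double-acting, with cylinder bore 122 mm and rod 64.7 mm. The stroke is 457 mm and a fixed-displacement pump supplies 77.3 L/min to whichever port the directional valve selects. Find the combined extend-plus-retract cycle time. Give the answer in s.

Cap-side area A_cap = π/4 × (122 mm)² = 11690 mm^2
Rod-side annular area A_ann = π/4 × (122² − 64.7²) = 8402 mm^2
t_ext = A_cap·L/Q = 4.147 s
t_ret = A_ann·L/Q = 2.980 s
t_cycle = t_ext + t_ret

t ≈ 7.13 s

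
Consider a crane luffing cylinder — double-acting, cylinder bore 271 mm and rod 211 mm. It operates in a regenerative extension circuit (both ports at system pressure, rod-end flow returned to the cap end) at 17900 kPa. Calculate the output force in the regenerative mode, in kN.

With equal pressure on both faces, forces on the annular region cancel; the net push is pressure × rod cross-section.
Rod cross-section A_rod = π/4 × (211 mm)² = 34970 mm^2
F = P × A_rod

F ≈ 626 kN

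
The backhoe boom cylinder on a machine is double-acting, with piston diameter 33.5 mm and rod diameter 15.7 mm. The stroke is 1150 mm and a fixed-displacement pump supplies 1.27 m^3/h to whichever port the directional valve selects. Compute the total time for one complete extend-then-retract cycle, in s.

Cap-side area A_cap = π/4 × (33.5 mm)² = 881.4 mm^2
Rod-side annular area A_ann = π/4 × (33.5² − 15.7²) = 687.8 mm^2
t_ext = A_cap·L/Q = 2.873 s
t_ret = A_ann·L/Q = 2.242 s
t_cycle = t_ext + t_ret

t ≈ 5.12 s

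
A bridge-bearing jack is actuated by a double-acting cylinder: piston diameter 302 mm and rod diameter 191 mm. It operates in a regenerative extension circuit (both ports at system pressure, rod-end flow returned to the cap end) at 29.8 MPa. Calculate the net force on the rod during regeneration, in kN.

F ≈ 854 kN

With equal pressure on both faces, forces on the annular region cancel; the net push is pressure × rod cross-section.
Rod cross-section A_rod = π/4 × (191 mm)² = 28650 mm^2
F = P × A_rod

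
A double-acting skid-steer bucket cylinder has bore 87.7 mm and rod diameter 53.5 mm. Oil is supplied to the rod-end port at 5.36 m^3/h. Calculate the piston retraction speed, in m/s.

v ≈ 0.393 m/s

Rod-side annular area A_ann = π/4 × (87.7² − 53.5²) = 3793 mm^2
Flow into the rod-end port fills the annular volume.
v = Q / A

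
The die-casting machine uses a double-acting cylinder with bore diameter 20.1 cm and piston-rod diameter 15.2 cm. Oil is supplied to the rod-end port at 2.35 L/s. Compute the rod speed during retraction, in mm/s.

v ≈ 173 mm/s

Rod-side annular area A_ann = π/4 × (20.1² − 15.2²) = 135.9 cm^2
Flow into the rod-end port fills the annular volume.
v = Q / A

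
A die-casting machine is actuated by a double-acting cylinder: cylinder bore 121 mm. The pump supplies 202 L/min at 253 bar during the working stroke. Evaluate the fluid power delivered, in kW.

Hydraulic power = P × Q

W ≈ 85.2 kW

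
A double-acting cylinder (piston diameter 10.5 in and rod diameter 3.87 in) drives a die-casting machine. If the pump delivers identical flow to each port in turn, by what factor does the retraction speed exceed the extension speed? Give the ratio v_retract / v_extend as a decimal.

v_ret/v_ext ≈ 1.16

Cap-side area A_cap = π/4 × (10.5 in)² = 86.59 in^2
Rod-side annular area A_ann = π/4 × (10.5² − 3.87²) = 74.83 in^2
For equal Q, v ∝ 1/A, so v_ret/v_ext = A_cap/A_ann.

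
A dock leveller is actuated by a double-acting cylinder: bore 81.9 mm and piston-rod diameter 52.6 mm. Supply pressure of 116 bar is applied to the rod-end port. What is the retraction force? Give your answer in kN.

F ≈ 35.9 kN

Rod-side annular area A_ann = π/4 × (81.9² − 52.6²) = 3095 mm^2
On retraction the pressure acts on the annular area (bore minus rod).
F = P × A_ann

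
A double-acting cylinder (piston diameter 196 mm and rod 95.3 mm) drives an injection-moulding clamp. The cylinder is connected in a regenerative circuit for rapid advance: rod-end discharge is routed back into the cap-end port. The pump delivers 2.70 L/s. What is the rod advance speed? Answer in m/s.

v ≈ 0.379 m/s

In regeneration the rod-end outflow joins the pump flow into the cap end, so the net volume the pump must supply per unit advance equals the rod cross-section area.
Rod cross-section A_rod = π/4 × (95.3 mm)² = 7133 mm^2
v = Q_pump / A_rod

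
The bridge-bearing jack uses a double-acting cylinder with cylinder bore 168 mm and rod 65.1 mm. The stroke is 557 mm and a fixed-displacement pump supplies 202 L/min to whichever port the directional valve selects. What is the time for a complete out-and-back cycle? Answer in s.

t ≈ 6.78 s

Cap-side area A_cap = π/4 × (168 mm)² = 22170 mm^2
Rod-side annular area A_ann = π/4 × (168² − 65.1²) = 18840 mm^2
t_ext = A_cap·L/Q = 3.667 s
t_ret = A_ann·L/Q = 3.117 s
t_cycle = t_ext + t_ret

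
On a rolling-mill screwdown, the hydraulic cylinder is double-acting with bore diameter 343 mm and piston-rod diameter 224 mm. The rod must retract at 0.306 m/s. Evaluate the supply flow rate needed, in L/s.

Q ≈ 16.2 L/s

Rod-side annular area A_ann = π/4 × (343² − 224²) = 52990 mm^2
Q = A × v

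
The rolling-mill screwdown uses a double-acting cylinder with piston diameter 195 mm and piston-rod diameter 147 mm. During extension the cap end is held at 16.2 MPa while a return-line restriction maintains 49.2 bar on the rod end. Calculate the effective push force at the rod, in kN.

F ≈ 420 kN

Cap-side area A_cap = π/4 × (195 mm)² = 29860 mm^2
Rod-side annular area A_ann = π/4 × (195² − 147²) = 12890 mm^2
Net thrust = P_cap·A_cap − P_rod·A_ann = 483.8 kN − 63.43 kN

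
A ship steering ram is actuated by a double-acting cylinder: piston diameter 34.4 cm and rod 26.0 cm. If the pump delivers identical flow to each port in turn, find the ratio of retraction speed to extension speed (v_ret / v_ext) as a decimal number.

v_ret/v_ext ≈ 2.33

Cap-side area A_cap = π/4 × (34.4 cm)² = 929.4 cm^2
Rod-side annular area A_ann = π/4 × (34.4² − 26.0²) = 398.5 cm^2
For equal Q, v ∝ 1/A, so v_ret/v_ext = A_cap/A_ann.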